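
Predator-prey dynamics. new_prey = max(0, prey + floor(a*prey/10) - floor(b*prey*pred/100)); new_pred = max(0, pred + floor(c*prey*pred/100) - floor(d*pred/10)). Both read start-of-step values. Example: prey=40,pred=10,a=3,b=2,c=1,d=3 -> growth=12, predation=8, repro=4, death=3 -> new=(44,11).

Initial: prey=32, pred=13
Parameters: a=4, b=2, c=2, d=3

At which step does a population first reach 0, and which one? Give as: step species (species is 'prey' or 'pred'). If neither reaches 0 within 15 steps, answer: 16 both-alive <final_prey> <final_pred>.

Answer: 7 prey

Derivation:
Step 1: prey: 32+12-8=36; pred: 13+8-3=18
Step 2: prey: 36+14-12=38; pred: 18+12-5=25
Step 3: prey: 38+15-19=34; pred: 25+19-7=37
Step 4: prey: 34+13-25=22; pred: 37+25-11=51
Step 5: prey: 22+8-22=8; pred: 51+22-15=58
Step 6: prey: 8+3-9=2; pred: 58+9-17=50
Step 7: prey: 2+0-2=0; pred: 50+2-15=37
First extinction: prey at step 7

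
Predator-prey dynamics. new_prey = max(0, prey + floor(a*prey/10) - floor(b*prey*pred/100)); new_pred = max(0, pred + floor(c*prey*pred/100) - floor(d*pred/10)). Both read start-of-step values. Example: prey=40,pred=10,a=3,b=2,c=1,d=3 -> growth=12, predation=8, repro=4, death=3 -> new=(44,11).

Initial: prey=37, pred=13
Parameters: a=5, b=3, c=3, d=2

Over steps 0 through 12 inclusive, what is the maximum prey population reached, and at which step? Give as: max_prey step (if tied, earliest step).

Answer: 41 1

Derivation:
Step 1: prey: 37+18-14=41; pred: 13+14-2=25
Step 2: prey: 41+20-30=31; pred: 25+30-5=50
Step 3: prey: 31+15-46=0; pred: 50+46-10=86
Step 4: prey: 0+0-0=0; pred: 86+0-17=69
Step 5: prey: 0+0-0=0; pred: 69+0-13=56
Step 6: prey: 0+0-0=0; pred: 56+0-11=45
Step 7: prey: 0+0-0=0; pred: 45+0-9=36
Step 8: prey: 0+0-0=0; pred: 36+0-7=29
Step 9: prey: 0+0-0=0; pred: 29+0-5=24
Step 10: prey: 0+0-0=0; pred: 24+0-4=20
Step 11: prey: 0+0-0=0; pred: 20+0-4=16
Step 12: prey: 0+0-0=0; pred: 16+0-3=13
Max prey = 41 at step 1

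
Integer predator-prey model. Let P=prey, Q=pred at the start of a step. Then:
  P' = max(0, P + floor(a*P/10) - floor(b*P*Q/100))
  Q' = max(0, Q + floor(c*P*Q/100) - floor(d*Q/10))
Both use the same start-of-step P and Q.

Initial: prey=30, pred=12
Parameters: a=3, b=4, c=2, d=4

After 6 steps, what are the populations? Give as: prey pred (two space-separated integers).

Step 1: prey: 30+9-14=25; pred: 12+7-4=15
Step 2: prey: 25+7-15=17; pred: 15+7-6=16
Step 3: prey: 17+5-10=12; pred: 16+5-6=15
Step 4: prey: 12+3-7=8; pred: 15+3-6=12
Step 5: prey: 8+2-3=7; pred: 12+1-4=9
Step 6: prey: 7+2-2=7; pred: 9+1-3=7

Answer: 7 7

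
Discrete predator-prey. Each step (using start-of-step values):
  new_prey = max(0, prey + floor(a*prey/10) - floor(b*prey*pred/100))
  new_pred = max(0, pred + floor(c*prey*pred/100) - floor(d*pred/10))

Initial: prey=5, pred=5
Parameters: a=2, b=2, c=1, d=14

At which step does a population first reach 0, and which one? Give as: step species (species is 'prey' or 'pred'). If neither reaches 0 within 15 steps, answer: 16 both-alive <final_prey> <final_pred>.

Answer: 1 pred

Derivation:
Step 1: prey: 5+1-0=6; pred: 5+0-7=0
First extinction: pred at step 1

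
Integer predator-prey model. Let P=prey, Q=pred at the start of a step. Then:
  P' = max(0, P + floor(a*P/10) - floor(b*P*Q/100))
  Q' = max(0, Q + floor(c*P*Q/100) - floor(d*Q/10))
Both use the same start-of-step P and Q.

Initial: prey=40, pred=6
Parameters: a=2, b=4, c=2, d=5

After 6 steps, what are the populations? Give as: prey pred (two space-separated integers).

Step 1: prey: 40+8-9=39; pred: 6+4-3=7
Step 2: prey: 39+7-10=36; pred: 7+5-3=9
Step 3: prey: 36+7-12=31; pred: 9+6-4=11
Step 4: prey: 31+6-13=24; pred: 11+6-5=12
Step 5: prey: 24+4-11=17; pred: 12+5-6=11
Step 6: prey: 17+3-7=13; pred: 11+3-5=9

Answer: 13 9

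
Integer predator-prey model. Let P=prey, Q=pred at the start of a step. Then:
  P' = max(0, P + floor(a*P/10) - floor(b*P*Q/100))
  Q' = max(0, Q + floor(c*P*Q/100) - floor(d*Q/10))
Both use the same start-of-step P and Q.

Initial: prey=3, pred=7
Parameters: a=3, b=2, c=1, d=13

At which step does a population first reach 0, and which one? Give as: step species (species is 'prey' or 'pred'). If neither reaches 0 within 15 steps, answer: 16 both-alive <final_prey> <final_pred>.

Step 1: prey: 3+0-0=3; pred: 7+0-9=0
First extinction: pred at step 1

Answer: 1 pred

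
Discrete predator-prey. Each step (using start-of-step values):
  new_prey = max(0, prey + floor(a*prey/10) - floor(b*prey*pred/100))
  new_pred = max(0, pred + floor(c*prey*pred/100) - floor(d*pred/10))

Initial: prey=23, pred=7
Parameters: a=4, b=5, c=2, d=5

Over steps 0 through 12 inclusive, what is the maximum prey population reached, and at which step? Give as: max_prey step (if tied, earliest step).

Answer: 32 6

Derivation:
Step 1: prey: 23+9-8=24; pred: 7+3-3=7
Step 2: prey: 24+9-8=25; pred: 7+3-3=7
Step 3: prey: 25+10-8=27; pred: 7+3-3=7
Step 4: prey: 27+10-9=28; pred: 7+3-3=7
Step 5: prey: 28+11-9=30; pred: 7+3-3=7
Step 6: prey: 30+12-10=32; pred: 7+4-3=8
Step 7: prey: 32+12-12=32; pred: 8+5-4=9
Step 8: prey: 32+12-14=30; pred: 9+5-4=10
Step 9: prey: 30+12-15=27; pred: 10+6-5=11
Step 10: prey: 27+10-14=23; pred: 11+5-5=11
Step 11: prey: 23+9-12=20; pred: 11+5-5=11
Step 12: prey: 20+8-11=17; pred: 11+4-5=10
Max prey = 32 at step 6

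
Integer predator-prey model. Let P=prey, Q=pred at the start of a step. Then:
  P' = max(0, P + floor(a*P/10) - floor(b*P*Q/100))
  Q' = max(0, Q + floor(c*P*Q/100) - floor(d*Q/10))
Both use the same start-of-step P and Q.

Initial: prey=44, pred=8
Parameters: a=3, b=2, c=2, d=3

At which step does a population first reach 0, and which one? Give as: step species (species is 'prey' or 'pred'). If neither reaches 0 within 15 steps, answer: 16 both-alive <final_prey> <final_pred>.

Answer: 6 prey

Derivation:
Step 1: prey: 44+13-7=50; pred: 8+7-2=13
Step 2: prey: 50+15-13=52; pred: 13+13-3=23
Step 3: prey: 52+15-23=44; pred: 23+23-6=40
Step 4: prey: 44+13-35=22; pred: 40+35-12=63
Step 5: prey: 22+6-27=1; pred: 63+27-18=72
Step 6: prey: 1+0-1=0; pred: 72+1-21=52
First extinction: prey at step 6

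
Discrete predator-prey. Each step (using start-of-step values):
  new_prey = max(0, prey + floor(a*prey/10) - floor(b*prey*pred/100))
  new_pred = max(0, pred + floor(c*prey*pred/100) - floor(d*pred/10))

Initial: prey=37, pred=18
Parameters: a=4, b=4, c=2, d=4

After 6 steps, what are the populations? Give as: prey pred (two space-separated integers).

Step 1: prey: 37+14-26=25; pred: 18+13-7=24
Step 2: prey: 25+10-24=11; pred: 24+12-9=27
Step 3: prey: 11+4-11=4; pred: 27+5-10=22
Step 4: prey: 4+1-3=2; pred: 22+1-8=15
Step 5: prey: 2+0-1=1; pred: 15+0-6=9
Step 6: prey: 1+0-0=1; pred: 9+0-3=6

Answer: 1 6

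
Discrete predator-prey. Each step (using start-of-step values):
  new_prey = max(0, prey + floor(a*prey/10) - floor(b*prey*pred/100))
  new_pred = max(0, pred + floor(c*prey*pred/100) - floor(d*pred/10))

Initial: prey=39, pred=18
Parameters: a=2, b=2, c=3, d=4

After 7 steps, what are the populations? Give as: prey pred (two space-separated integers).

Step 1: prey: 39+7-14=32; pred: 18+21-7=32
Step 2: prey: 32+6-20=18; pred: 32+30-12=50
Step 3: prey: 18+3-18=3; pred: 50+27-20=57
Step 4: prey: 3+0-3=0; pred: 57+5-22=40
Step 5: prey: 0+0-0=0; pred: 40+0-16=24
Step 6: prey: 0+0-0=0; pred: 24+0-9=15
Step 7: prey: 0+0-0=0; pred: 15+0-6=9

Answer: 0 9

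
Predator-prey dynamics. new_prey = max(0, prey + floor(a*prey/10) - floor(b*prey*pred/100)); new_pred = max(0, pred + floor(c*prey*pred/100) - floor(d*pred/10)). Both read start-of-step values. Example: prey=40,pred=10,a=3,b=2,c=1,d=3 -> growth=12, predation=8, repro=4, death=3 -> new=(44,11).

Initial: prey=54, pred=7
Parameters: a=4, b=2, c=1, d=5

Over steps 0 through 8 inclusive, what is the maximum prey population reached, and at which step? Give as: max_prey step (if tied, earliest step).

Step 1: prey: 54+21-7=68; pred: 7+3-3=7
Step 2: prey: 68+27-9=86; pred: 7+4-3=8
Step 3: prey: 86+34-13=107; pred: 8+6-4=10
Step 4: prey: 107+42-21=128; pred: 10+10-5=15
Step 5: prey: 128+51-38=141; pred: 15+19-7=27
Step 6: prey: 141+56-76=121; pred: 27+38-13=52
Step 7: prey: 121+48-125=44; pred: 52+62-26=88
Step 8: prey: 44+17-77=0; pred: 88+38-44=82
Max prey = 141 at step 5

Answer: 141 5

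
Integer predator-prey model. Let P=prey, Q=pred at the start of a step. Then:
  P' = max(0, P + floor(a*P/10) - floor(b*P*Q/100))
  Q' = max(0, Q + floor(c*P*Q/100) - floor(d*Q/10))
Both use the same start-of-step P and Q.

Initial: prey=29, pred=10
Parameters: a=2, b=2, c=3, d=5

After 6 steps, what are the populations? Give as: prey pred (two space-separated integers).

Step 1: prey: 29+5-5=29; pred: 10+8-5=13
Step 2: prey: 29+5-7=27; pred: 13+11-6=18
Step 3: prey: 27+5-9=23; pred: 18+14-9=23
Step 4: prey: 23+4-10=17; pred: 23+15-11=27
Step 5: prey: 17+3-9=11; pred: 27+13-13=27
Step 6: prey: 11+2-5=8; pred: 27+8-13=22

Answer: 8 22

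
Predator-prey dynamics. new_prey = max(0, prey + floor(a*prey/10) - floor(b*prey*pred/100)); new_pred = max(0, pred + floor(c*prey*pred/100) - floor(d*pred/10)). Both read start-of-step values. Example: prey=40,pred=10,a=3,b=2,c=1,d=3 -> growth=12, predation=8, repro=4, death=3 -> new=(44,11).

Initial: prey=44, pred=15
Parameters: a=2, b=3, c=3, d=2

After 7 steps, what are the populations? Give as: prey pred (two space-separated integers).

Answer: 0 25

Derivation:
Step 1: prey: 44+8-19=33; pred: 15+19-3=31
Step 2: prey: 33+6-30=9; pred: 31+30-6=55
Step 3: prey: 9+1-14=0; pred: 55+14-11=58
Step 4: prey: 0+0-0=0; pred: 58+0-11=47
Step 5: prey: 0+0-0=0; pred: 47+0-9=38
Step 6: prey: 0+0-0=0; pred: 38+0-7=31
Step 7: prey: 0+0-0=0; pred: 31+0-6=25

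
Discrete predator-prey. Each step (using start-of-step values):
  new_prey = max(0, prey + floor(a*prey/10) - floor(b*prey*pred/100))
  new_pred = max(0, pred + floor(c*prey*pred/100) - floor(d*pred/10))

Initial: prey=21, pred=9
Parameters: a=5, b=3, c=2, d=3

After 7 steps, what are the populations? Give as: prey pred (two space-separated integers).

Answer: 2 45

Derivation:
Step 1: prey: 21+10-5=26; pred: 9+3-2=10
Step 2: prey: 26+13-7=32; pred: 10+5-3=12
Step 3: prey: 32+16-11=37; pred: 12+7-3=16
Step 4: prey: 37+18-17=38; pred: 16+11-4=23
Step 5: prey: 38+19-26=31; pred: 23+17-6=34
Step 6: prey: 31+15-31=15; pred: 34+21-10=45
Step 7: prey: 15+7-20=2; pred: 45+13-13=45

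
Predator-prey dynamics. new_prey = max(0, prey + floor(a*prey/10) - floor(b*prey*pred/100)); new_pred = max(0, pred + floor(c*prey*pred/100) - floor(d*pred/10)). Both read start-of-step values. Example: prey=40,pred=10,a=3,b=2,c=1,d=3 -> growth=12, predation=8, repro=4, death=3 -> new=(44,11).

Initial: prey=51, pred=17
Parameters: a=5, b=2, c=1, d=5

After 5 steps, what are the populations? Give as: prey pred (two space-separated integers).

Step 1: prey: 51+25-17=59; pred: 17+8-8=17
Step 2: prey: 59+29-20=68; pred: 17+10-8=19
Step 3: prey: 68+34-25=77; pred: 19+12-9=22
Step 4: prey: 77+38-33=82; pred: 22+16-11=27
Step 5: prey: 82+41-44=79; pred: 27+22-13=36

Answer: 79 36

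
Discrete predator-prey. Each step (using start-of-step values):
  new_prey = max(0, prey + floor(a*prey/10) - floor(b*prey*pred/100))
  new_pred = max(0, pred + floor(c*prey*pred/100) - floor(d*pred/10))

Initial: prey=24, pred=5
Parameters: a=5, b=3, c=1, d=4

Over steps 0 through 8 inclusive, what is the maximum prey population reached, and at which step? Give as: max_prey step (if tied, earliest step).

Answer: 172 7

Derivation:
Step 1: prey: 24+12-3=33; pred: 5+1-2=4
Step 2: prey: 33+16-3=46; pred: 4+1-1=4
Step 3: prey: 46+23-5=64; pred: 4+1-1=4
Step 4: prey: 64+32-7=89; pred: 4+2-1=5
Step 5: prey: 89+44-13=120; pred: 5+4-2=7
Step 6: prey: 120+60-25=155; pred: 7+8-2=13
Step 7: prey: 155+77-60=172; pred: 13+20-5=28
Step 8: prey: 172+86-144=114; pred: 28+48-11=65
Max prey = 172 at step 7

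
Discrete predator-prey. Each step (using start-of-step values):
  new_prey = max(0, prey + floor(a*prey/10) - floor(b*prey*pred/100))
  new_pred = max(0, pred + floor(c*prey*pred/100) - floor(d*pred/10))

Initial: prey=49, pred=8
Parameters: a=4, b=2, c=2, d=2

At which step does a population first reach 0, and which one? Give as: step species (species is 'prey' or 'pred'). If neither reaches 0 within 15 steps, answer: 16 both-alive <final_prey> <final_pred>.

Answer: 5 prey

Derivation:
Step 1: prey: 49+19-7=61; pred: 8+7-1=14
Step 2: prey: 61+24-17=68; pred: 14+17-2=29
Step 3: prey: 68+27-39=56; pred: 29+39-5=63
Step 4: prey: 56+22-70=8; pred: 63+70-12=121
Step 5: prey: 8+3-19=0; pred: 121+19-24=116
First extinction: prey at step 5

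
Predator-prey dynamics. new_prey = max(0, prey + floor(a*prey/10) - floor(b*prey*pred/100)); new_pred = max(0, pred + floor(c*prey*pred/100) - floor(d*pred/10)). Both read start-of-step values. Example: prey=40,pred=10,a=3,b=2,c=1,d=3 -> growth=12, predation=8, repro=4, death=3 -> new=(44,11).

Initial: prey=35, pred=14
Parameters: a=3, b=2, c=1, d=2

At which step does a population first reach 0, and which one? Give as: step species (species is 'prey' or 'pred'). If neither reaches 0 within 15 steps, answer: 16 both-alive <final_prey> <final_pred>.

Answer: 16 both-alive 9 10

Derivation:
Step 1: prey: 35+10-9=36; pred: 14+4-2=16
Step 2: prey: 36+10-11=35; pred: 16+5-3=18
Step 3: prey: 35+10-12=33; pred: 18+6-3=21
Step 4: prey: 33+9-13=29; pred: 21+6-4=23
Step 5: prey: 29+8-13=24; pred: 23+6-4=25
Step 6: prey: 24+7-12=19; pred: 25+6-5=26
Step 7: prey: 19+5-9=15; pred: 26+4-5=25
Step 8: prey: 15+4-7=12; pred: 25+3-5=23
Step 9: prey: 12+3-5=10; pred: 23+2-4=21
Step 10: prey: 10+3-4=9; pred: 21+2-4=19
Step 11: prey: 9+2-3=8; pred: 19+1-3=17
Step 12: prey: 8+2-2=8; pred: 17+1-3=15
Step 13: prey: 8+2-2=8; pred: 15+1-3=13
Step 14: prey: 8+2-2=8; pred: 13+1-2=12
Step 15: prey: 8+2-1=9; pred: 12+0-2=10
No extinction within 15 steps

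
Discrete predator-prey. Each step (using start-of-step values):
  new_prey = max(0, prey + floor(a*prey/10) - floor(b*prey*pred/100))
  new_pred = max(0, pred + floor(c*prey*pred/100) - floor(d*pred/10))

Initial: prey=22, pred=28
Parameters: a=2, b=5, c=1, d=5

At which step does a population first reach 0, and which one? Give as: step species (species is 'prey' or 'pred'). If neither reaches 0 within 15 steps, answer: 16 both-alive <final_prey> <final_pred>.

Answer: 1 prey

Derivation:
Step 1: prey: 22+4-30=0; pred: 28+6-14=20
First extinction: prey at step 1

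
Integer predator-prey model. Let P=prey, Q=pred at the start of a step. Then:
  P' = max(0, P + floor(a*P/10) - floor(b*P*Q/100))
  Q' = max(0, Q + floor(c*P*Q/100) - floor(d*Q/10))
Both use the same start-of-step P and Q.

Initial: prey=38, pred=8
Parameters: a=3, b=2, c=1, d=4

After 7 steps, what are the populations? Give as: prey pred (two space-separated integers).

Step 1: prey: 38+11-6=43; pred: 8+3-3=8
Step 2: prey: 43+12-6=49; pred: 8+3-3=8
Step 3: prey: 49+14-7=56; pred: 8+3-3=8
Step 4: prey: 56+16-8=64; pred: 8+4-3=9
Step 5: prey: 64+19-11=72; pred: 9+5-3=11
Step 6: prey: 72+21-15=78; pred: 11+7-4=14
Step 7: prey: 78+23-21=80; pred: 14+10-5=19

Answer: 80 19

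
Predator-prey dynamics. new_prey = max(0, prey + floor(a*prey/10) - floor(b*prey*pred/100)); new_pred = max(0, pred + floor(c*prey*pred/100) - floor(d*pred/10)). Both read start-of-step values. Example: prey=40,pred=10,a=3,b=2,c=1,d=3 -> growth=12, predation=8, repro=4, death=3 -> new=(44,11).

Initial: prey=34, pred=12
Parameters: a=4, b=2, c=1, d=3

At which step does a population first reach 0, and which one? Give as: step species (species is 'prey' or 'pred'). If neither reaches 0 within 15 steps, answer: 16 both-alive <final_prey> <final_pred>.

Answer: 16 both-alive 12 11

Derivation:
Step 1: prey: 34+13-8=39; pred: 12+4-3=13
Step 2: prey: 39+15-10=44; pred: 13+5-3=15
Step 3: prey: 44+17-13=48; pred: 15+6-4=17
Step 4: prey: 48+19-16=51; pred: 17+8-5=20
Step 5: prey: 51+20-20=51; pred: 20+10-6=24
Step 6: prey: 51+20-24=47; pred: 24+12-7=29
Step 7: prey: 47+18-27=38; pred: 29+13-8=34
Step 8: prey: 38+15-25=28; pred: 34+12-10=36
Step 9: prey: 28+11-20=19; pred: 36+10-10=36
Step 10: prey: 19+7-13=13; pred: 36+6-10=32
Step 11: prey: 13+5-8=10; pred: 32+4-9=27
Step 12: prey: 10+4-5=9; pred: 27+2-8=21
Step 13: prey: 9+3-3=9; pred: 21+1-6=16
Step 14: prey: 9+3-2=10; pred: 16+1-4=13
Step 15: prey: 10+4-2=12; pred: 13+1-3=11
No extinction within 15 steps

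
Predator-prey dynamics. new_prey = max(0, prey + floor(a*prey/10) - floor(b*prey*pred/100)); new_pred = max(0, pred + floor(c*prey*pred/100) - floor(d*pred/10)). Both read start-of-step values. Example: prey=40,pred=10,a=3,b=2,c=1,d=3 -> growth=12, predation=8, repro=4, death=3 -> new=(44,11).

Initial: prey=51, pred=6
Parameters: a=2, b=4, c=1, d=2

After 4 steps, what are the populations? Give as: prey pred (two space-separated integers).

Answer: 24 14

Derivation:
Step 1: prey: 51+10-12=49; pred: 6+3-1=8
Step 2: prey: 49+9-15=43; pred: 8+3-1=10
Step 3: prey: 43+8-17=34; pred: 10+4-2=12
Step 4: prey: 34+6-16=24; pred: 12+4-2=14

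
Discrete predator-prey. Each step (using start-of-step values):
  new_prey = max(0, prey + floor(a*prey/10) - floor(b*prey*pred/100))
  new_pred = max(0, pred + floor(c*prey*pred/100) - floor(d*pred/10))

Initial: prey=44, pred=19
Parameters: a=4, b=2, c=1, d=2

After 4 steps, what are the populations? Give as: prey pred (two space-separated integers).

Step 1: prey: 44+17-16=45; pred: 19+8-3=24
Step 2: prey: 45+18-21=42; pred: 24+10-4=30
Step 3: prey: 42+16-25=33; pred: 30+12-6=36
Step 4: prey: 33+13-23=23; pred: 36+11-7=40

Answer: 23 40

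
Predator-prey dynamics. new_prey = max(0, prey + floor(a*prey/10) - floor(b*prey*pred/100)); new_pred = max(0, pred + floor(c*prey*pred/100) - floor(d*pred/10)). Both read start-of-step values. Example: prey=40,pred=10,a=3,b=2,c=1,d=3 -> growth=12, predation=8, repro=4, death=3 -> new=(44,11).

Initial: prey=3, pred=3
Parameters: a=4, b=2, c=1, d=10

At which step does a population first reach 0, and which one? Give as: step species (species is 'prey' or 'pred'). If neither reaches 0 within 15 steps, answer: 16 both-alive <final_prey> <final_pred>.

Step 1: prey: 3+1-0=4; pred: 3+0-3=0
First extinction: pred at step 1

Answer: 1 pred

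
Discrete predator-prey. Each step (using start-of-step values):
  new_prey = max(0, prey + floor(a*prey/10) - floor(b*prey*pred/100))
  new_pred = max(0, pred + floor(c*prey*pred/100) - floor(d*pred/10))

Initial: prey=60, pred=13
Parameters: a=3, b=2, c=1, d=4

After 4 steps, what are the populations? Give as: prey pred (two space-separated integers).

Answer: 51 26

Derivation:
Step 1: prey: 60+18-15=63; pred: 13+7-5=15
Step 2: prey: 63+18-18=63; pred: 15+9-6=18
Step 3: prey: 63+18-22=59; pred: 18+11-7=22
Step 4: prey: 59+17-25=51; pred: 22+12-8=26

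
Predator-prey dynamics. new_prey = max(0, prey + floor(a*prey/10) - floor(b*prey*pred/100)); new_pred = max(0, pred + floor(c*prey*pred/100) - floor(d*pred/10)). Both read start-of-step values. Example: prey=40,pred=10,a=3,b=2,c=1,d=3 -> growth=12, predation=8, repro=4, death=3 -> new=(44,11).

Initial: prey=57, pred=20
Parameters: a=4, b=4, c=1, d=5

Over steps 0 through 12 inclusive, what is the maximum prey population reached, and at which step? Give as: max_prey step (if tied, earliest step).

Answer: 98 12

Derivation:
Step 1: prey: 57+22-45=34; pred: 20+11-10=21
Step 2: prey: 34+13-28=19; pred: 21+7-10=18
Step 3: prey: 19+7-13=13; pred: 18+3-9=12
Step 4: prey: 13+5-6=12; pred: 12+1-6=7
Step 5: prey: 12+4-3=13; pred: 7+0-3=4
Step 6: prey: 13+5-2=16; pred: 4+0-2=2
Step 7: prey: 16+6-1=21; pred: 2+0-1=1
Step 8: prey: 21+8-0=29; pred: 1+0-0=1
Step 9: prey: 29+11-1=39; pred: 1+0-0=1
Step 10: prey: 39+15-1=53; pred: 1+0-0=1
Step 11: prey: 53+21-2=72; pred: 1+0-0=1
Step 12: prey: 72+28-2=98; pred: 1+0-0=1
Max prey = 98 at step 12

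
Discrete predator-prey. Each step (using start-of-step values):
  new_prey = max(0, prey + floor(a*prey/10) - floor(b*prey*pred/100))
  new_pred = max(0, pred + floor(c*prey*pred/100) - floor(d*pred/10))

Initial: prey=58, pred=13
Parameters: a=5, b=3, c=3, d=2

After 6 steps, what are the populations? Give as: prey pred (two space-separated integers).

Step 1: prey: 58+29-22=65; pred: 13+22-2=33
Step 2: prey: 65+32-64=33; pred: 33+64-6=91
Step 3: prey: 33+16-90=0; pred: 91+90-18=163
Step 4: prey: 0+0-0=0; pred: 163+0-32=131
Step 5: prey: 0+0-0=0; pred: 131+0-26=105
Step 6: prey: 0+0-0=0; pred: 105+0-21=84

Answer: 0 84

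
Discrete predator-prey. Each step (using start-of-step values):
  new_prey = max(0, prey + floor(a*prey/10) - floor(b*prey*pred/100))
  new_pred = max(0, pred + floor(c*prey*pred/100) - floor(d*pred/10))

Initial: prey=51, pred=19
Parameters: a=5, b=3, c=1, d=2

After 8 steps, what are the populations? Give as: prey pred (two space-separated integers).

Step 1: prey: 51+25-29=47; pred: 19+9-3=25
Step 2: prey: 47+23-35=35; pred: 25+11-5=31
Step 3: prey: 35+17-32=20; pred: 31+10-6=35
Step 4: prey: 20+10-21=9; pred: 35+7-7=35
Step 5: prey: 9+4-9=4; pred: 35+3-7=31
Step 6: prey: 4+2-3=3; pred: 31+1-6=26
Step 7: prey: 3+1-2=2; pred: 26+0-5=21
Step 8: prey: 2+1-1=2; pred: 21+0-4=17

Answer: 2 17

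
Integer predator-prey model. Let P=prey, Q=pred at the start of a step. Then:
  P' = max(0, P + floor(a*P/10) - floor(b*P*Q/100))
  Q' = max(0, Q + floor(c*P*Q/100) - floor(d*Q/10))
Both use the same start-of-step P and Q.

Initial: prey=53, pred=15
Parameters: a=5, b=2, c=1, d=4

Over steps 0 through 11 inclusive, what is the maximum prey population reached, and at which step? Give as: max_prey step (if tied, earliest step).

Answer: 84 3

Derivation:
Step 1: prey: 53+26-15=64; pred: 15+7-6=16
Step 2: prey: 64+32-20=76; pred: 16+10-6=20
Step 3: prey: 76+38-30=84; pred: 20+15-8=27
Step 4: prey: 84+42-45=81; pred: 27+22-10=39
Step 5: prey: 81+40-63=58; pred: 39+31-15=55
Step 6: prey: 58+29-63=24; pred: 55+31-22=64
Step 7: prey: 24+12-30=6; pred: 64+15-25=54
Step 8: prey: 6+3-6=3; pred: 54+3-21=36
Step 9: prey: 3+1-2=2; pred: 36+1-14=23
Step 10: prey: 2+1-0=3; pred: 23+0-9=14
Step 11: prey: 3+1-0=4; pred: 14+0-5=9
Max prey = 84 at step 3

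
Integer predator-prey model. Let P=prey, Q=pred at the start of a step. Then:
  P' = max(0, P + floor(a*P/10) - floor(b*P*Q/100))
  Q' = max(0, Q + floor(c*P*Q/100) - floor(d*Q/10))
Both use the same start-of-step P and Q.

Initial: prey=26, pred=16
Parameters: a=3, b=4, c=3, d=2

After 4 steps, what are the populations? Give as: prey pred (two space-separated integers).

Step 1: prey: 26+7-16=17; pred: 16+12-3=25
Step 2: prey: 17+5-17=5; pred: 25+12-5=32
Step 3: prey: 5+1-6=0; pred: 32+4-6=30
Step 4: prey: 0+0-0=0; pred: 30+0-6=24

Answer: 0 24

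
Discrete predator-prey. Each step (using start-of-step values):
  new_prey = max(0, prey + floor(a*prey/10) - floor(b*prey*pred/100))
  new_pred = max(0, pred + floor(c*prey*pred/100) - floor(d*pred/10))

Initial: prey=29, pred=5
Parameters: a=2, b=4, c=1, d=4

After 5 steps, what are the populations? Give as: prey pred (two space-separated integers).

Answer: 34 4

Derivation:
Step 1: prey: 29+5-5=29; pred: 5+1-2=4
Step 2: prey: 29+5-4=30; pred: 4+1-1=4
Step 3: prey: 30+6-4=32; pred: 4+1-1=4
Step 4: prey: 32+6-5=33; pred: 4+1-1=4
Step 5: prey: 33+6-5=34; pred: 4+1-1=4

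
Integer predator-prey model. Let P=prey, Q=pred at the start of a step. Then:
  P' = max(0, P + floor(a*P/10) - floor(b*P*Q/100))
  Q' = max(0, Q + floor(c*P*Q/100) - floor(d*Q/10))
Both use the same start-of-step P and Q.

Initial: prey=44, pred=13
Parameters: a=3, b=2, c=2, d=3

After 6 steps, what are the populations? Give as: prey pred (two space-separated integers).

Step 1: prey: 44+13-11=46; pred: 13+11-3=21
Step 2: prey: 46+13-19=40; pred: 21+19-6=34
Step 3: prey: 40+12-27=25; pred: 34+27-10=51
Step 4: prey: 25+7-25=7; pred: 51+25-15=61
Step 5: prey: 7+2-8=1; pred: 61+8-18=51
Step 6: prey: 1+0-1=0; pred: 51+1-15=37

Answer: 0 37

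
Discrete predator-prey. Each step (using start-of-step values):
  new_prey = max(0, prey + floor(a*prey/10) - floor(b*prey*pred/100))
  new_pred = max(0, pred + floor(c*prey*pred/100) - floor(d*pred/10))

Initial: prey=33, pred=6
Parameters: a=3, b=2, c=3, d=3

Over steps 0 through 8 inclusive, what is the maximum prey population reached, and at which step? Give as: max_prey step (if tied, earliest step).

Step 1: prey: 33+9-3=39; pred: 6+5-1=10
Step 2: prey: 39+11-7=43; pred: 10+11-3=18
Step 3: prey: 43+12-15=40; pred: 18+23-5=36
Step 4: prey: 40+12-28=24; pred: 36+43-10=69
Step 5: prey: 24+7-33=0; pred: 69+49-20=98
Step 6: prey: 0+0-0=0; pred: 98+0-29=69
Step 7: prey: 0+0-0=0; pred: 69+0-20=49
Step 8: prey: 0+0-0=0; pred: 49+0-14=35
Max prey = 43 at step 2

Answer: 43 2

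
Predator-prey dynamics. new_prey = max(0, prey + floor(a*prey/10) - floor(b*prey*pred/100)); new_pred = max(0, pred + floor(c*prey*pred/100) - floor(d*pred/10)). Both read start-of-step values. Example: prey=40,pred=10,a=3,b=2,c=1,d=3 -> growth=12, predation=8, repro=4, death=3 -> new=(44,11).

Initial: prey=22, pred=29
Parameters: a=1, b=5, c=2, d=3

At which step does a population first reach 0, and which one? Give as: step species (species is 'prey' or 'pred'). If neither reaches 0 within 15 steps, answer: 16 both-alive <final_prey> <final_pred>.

Answer: 1 prey

Derivation:
Step 1: prey: 22+2-31=0; pred: 29+12-8=33
First extinction: prey at step 1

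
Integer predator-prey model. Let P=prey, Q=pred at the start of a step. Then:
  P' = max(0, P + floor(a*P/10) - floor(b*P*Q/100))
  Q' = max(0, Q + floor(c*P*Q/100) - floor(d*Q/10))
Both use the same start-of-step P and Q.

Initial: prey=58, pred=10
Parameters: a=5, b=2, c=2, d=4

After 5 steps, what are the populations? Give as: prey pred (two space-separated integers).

Step 1: prey: 58+29-11=76; pred: 10+11-4=17
Step 2: prey: 76+38-25=89; pred: 17+25-6=36
Step 3: prey: 89+44-64=69; pred: 36+64-14=86
Step 4: prey: 69+34-118=0; pred: 86+118-34=170
Step 5: prey: 0+0-0=0; pred: 170+0-68=102

Answer: 0 102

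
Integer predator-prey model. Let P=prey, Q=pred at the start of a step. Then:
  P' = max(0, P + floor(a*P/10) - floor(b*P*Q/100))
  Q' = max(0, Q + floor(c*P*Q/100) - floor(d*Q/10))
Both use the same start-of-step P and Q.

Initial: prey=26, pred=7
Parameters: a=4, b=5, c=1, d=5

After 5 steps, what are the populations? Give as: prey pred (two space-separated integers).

Step 1: prey: 26+10-9=27; pred: 7+1-3=5
Step 2: prey: 27+10-6=31; pred: 5+1-2=4
Step 3: prey: 31+12-6=37; pred: 4+1-2=3
Step 4: prey: 37+14-5=46; pred: 3+1-1=3
Step 5: prey: 46+18-6=58; pred: 3+1-1=3

Answer: 58 3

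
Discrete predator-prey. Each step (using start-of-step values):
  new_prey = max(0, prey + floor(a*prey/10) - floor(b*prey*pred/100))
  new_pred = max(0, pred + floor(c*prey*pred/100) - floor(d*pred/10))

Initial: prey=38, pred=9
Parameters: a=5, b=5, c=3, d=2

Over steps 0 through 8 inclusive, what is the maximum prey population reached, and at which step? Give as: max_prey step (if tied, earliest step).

Step 1: prey: 38+19-17=40; pred: 9+10-1=18
Step 2: prey: 40+20-36=24; pred: 18+21-3=36
Step 3: prey: 24+12-43=0; pred: 36+25-7=54
Step 4: prey: 0+0-0=0; pred: 54+0-10=44
Step 5: prey: 0+0-0=0; pred: 44+0-8=36
Step 6: prey: 0+0-0=0; pred: 36+0-7=29
Step 7: prey: 0+0-0=0; pred: 29+0-5=24
Step 8: prey: 0+0-0=0; pred: 24+0-4=20
Max prey = 40 at step 1

Answer: 40 1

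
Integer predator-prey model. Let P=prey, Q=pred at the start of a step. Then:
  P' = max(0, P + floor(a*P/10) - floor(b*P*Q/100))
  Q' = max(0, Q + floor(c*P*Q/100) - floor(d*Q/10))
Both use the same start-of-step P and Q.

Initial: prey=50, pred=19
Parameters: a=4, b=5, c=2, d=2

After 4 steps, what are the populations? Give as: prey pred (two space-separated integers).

Step 1: prey: 50+20-47=23; pred: 19+19-3=35
Step 2: prey: 23+9-40=0; pred: 35+16-7=44
Step 3: prey: 0+0-0=0; pred: 44+0-8=36
Step 4: prey: 0+0-0=0; pred: 36+0-7=29

Answer: 0 29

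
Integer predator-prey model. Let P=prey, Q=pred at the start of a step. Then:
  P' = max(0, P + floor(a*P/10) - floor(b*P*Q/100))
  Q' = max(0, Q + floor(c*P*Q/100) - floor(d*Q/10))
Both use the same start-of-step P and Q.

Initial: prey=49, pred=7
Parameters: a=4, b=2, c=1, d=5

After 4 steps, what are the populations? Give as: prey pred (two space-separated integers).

Step 1: prey: 49+19-6=62; pred: 7+3-3=7
Step 2: prey: 62+24-8=78; pred: 7+4-3=8
Step 3: prey: 78+31-12=97; pred: 8+6-4=10
Step 4: prey: 97+38-19=116; pred: 10+9-5=14

Answer: 116 14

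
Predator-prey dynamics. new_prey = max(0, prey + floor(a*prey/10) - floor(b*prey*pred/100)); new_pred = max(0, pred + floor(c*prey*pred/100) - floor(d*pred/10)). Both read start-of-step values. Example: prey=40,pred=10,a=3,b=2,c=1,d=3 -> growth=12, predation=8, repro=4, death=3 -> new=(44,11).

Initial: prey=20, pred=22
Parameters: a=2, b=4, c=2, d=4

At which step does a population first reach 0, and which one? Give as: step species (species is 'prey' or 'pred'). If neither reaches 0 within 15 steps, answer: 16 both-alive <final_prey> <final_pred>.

Answer: 16 both-alive 1 2

Derivation:
Step 1: prey: 20+4-17=7; pred: 22+8-8=22
Step 2: prey: 7+1-6=2; pred: 22+3-8=17
Step 3: prey: 2+0-1=1; pred: 17+0-6=11
Step 4: prey: 1+0-0=1; pred: 11+0-4=7
Step 5: prey: 1+0-0=1; pred: 7+0-2=5
Step 6: prey: 1+0-0=1; pred: 5+0-2=3
Step 7: prey: 1+0-0=1; pred: 3+0-1=2
Step 8: prey: 1+0-0=1; pred: 2+0-0=2
Steps 9-15: state stable at prey=1, pred=2 (no change)
No extinction within 15 steps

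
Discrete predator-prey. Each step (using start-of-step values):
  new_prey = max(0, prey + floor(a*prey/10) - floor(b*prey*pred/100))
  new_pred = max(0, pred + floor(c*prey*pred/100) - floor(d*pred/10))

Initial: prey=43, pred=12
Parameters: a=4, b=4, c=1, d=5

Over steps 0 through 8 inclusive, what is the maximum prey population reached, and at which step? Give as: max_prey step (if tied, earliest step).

Step 1: prey: 43+17-20=40; pred: 12+5-6=11
Step 2: prey: 40+16-17=39; pred: 11+4-5=10
Step 3: prey: 39+15-15=39; pred: 10+3-5=8
Step 4: prey: 39+15-12=42; pred: 8+3-4=7
Step 5: prey: 42+16-11=47; pred: 7+2-3=6
Step 6: prey: 47+18-11=54; pred: 6+2-3=5
Step 7: prey: 54+21-10=65; pred: 5+2-2=5
Step 8: prey: 65+26-13=78; pred: 5+3-2=6
Max prey = 78 at step 8

Answer: 78 8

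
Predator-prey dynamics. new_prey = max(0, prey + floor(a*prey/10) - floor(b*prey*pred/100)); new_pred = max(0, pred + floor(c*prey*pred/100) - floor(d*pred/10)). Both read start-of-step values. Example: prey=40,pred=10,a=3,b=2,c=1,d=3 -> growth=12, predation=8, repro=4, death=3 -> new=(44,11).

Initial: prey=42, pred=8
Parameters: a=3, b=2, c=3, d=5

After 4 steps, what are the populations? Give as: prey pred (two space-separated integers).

Step 1: prey: 42+12-6=48; pred: 8+10-4=14
Step 2: prey: 48+14-13=49; pred: 14+20-7=27
Step 3: prey: 49+14-26=37; pred: 27+39-13=53
Step 4: prey: 37+11-39=9; pred: 53+58-26=85

Answer: 9 85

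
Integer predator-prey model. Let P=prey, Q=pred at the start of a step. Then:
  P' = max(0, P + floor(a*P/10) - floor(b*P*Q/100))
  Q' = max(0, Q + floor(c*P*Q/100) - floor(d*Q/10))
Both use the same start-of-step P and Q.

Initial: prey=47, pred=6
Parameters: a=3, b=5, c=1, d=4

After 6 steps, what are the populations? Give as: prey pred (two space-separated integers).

Step 1: prey: 47+14-14=47; pred: 6+2-2=6
Step 2: prey: 47+14-14=47; pred: 6+2-2=6
Step 3: prey: 47+14-14=47; pred: 6+2-2=6
Step 4: prey: 47+14-14=47; pred: 6+2-2=6
Step 5: prey: 47+14-14=47; pred: 6+2-2=6
Step 6: prey: 47+14-14=47; pred: 6+2-2=6

Answer: 47 6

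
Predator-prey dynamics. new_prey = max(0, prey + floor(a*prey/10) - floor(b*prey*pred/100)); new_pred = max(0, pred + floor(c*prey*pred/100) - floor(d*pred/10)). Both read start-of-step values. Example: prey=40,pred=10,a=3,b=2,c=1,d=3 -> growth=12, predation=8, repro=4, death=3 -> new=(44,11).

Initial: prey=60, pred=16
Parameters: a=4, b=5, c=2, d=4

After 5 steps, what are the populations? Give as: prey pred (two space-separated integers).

Answer: 0 9

Derivation:
Step 1: prey: 60+24-48=36; pred: 16+19-6=29
Step 2: prey: 36+14-52=0; pred: 29+20-11=38
Step 3: prey: 0+0-0=0; pred: 38+0-15=23
Step 4: prey: 0+0-0=0; pred: 23+0-9=14
Step 5: prey: 0+0-0=0; pred: 14+0-5=9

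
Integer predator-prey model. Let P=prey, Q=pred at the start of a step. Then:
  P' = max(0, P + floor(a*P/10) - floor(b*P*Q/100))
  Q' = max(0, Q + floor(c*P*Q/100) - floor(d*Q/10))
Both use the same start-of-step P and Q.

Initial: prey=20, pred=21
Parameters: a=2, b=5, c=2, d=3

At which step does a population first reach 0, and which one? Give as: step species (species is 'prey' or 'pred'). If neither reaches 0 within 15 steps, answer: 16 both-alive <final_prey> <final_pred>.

Step 1: prey: 20+4-21=3; pred: 21+8-6=23
Step 2: prey: 3+0-3=0; pred: 23+1-6=18
First extinction: prey at step 2

Answer: 2 prey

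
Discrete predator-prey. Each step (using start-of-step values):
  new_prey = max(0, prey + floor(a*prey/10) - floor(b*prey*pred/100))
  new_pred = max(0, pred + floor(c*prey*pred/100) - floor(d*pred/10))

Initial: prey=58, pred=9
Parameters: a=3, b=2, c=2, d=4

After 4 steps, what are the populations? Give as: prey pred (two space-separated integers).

Step 1: prey: 58+17-10=65; pred: 9+10-3=16
Step 2: prey: 65+19-20=64; pred: 16+20-6=30
Step 3: prey: 64+19-38=45; pred: 30+38-12=56
Step 4: prey: 45+13-50=8; pred: 56+50-22=84

Answer: 8 84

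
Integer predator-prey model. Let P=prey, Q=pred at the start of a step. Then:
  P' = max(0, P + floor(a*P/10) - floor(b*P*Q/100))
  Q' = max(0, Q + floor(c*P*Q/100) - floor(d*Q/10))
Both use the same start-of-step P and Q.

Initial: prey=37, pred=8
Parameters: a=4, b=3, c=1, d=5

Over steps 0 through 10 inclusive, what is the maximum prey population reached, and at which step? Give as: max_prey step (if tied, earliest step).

Step 1: prey: 37+14-8=43; pred: 8+2-4=6
Step 2: prey: 43+17-7=53; pred: 6+2-3=5
Step 3: prey: 53+21-7=67; pred: 5+2-2=5
Step 4: prey: 67+26-10=83; pred: 5+3-2=6
Step 5: prey: 83+33-14=102; pred: 6+4-3=7
Step 6: prey: 102+40-21=121; pred: 7+7-3=11
Step 7: prey: 121+48-39=130; pred: 11+13-5=19
Step 8: prey: 130+52-74=108; pred: 19+24-9=34
Step 9: prey: 108+43-110=41; pred: 34+36-17=53
Step 10: prey: 41+16-65=0; pred: 53+21-26=48
Max prey = 130 at step 7

Answer: 130 7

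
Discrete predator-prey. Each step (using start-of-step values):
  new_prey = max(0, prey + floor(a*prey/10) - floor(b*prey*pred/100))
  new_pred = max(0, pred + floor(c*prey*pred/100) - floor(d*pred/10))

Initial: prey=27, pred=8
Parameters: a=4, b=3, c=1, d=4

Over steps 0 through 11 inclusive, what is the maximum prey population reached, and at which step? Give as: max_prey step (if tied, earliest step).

Step 1: prey: 27+10-6=31; pred: 8+2-3=7
Step 2: prey: 31+12-6=37; pred: 7+2-2=7
Step 3: prey: 37+14-7=44; pred: 7+2-2=7
Step 4: prey: 44+17-9=52; pred: 7+3-2=8
Step 5: prey: 52+20-12=60; pred: 8+4-3=9
Step 6: prey: 60+24-16=68; pred: 9+5-3=11
Step 7: prey: 68+27-22=73; pred: 11+7-4=14
Step 8: prey: 73+29-30=72; pred: 14+10-5=19
Step 9: prey: 72+28-41=59; pred: 19+13-7=25
Step 10: prey: 59+23-44=38; pred: 25+14-10=29
Step 11: prey: 38+15-33=20; pred: 29+11-11=29
Max prey = 73 at step 7

Answer: 73 7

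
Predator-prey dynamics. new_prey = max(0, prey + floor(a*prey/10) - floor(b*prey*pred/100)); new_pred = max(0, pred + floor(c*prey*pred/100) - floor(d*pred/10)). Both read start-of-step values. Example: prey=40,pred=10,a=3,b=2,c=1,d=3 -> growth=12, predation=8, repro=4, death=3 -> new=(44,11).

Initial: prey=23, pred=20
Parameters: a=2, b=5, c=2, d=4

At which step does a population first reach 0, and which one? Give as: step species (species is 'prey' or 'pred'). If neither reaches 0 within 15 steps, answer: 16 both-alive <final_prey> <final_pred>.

Answer: 2 prey

Derivation:
Step 1: prey: 23+4-23=4; pred: 20+9-8=21
Step 2: prey: 4+0-4=0; pred: 21+1-8=14
First extinction: prey at step 2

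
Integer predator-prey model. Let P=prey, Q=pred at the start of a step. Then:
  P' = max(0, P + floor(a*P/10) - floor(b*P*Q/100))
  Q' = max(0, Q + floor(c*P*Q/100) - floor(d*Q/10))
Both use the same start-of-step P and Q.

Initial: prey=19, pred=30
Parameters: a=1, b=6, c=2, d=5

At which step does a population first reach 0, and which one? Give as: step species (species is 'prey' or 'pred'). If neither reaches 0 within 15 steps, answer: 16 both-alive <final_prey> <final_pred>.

Step 1: prey: 19+1-34=0; pred: 30+11-15=26
First extinction: prey at step 1

Answer: 1 prey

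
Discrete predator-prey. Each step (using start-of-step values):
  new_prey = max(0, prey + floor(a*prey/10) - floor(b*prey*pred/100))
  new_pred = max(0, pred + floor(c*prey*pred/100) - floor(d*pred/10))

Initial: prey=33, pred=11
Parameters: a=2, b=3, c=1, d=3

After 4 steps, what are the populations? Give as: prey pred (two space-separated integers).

Step 1: prey: 33+6-10=29; pred: 11+3-3=11
Step 2: prey: 29+5-9=25; pred: 11+3-3=11
Step 3: prey: 25+5-8=22; pred: 11+2-3=10
Step 4: prey: 22+4-6=20; pred: 10+2-3=9

Answer: 20 9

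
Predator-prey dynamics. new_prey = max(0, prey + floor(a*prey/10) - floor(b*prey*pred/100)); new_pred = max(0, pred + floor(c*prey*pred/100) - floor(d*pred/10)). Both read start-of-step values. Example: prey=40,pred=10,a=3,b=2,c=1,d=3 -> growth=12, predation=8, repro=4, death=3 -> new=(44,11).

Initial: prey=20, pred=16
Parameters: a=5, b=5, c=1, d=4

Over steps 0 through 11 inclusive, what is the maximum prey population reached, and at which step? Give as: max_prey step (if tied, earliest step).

Answer: 129 11

Derivation:
Step 1: prey: 20+10-16=14; pred: 16+3-6=13
Step 2: prey: 14+7-9=12; pred: 13+1-5=9
Step 3: prey: 12+6-5=13; pred: 9+1-3=7
Step 4: prey: 13+6-4=15; pred: 7+0-2=5
Step 5: prey: 15+7-3=19; pred: 5+0-2=3
Step 6: prey: 19+9-2=26; pred: 3+0-1=2
Step 7: prey: 26+13-2=37; pred: 2+0-0=2
Step 8: prey: 37+18-3=52; pred: 2+0-0=2
Step 9: prey: 52+26-5=73; pred: 2+1-0=3
Step 10: prey: 73+36-10=99; pred: 3+2-1=4
Step 11: prey: 99+49-19=129; pred: 4+3-1=6
Max prey = 129 at step 11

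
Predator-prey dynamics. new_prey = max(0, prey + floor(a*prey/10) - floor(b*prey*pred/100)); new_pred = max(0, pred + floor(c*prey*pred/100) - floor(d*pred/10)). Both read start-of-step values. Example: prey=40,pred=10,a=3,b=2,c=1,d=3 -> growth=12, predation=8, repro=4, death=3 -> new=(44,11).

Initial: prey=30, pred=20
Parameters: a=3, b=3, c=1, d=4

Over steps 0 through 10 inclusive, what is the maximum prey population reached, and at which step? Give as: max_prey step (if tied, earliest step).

Answer: 39 10

Derivation:
Step 1: prey: 30+9-18=21; pred: 20+6-8=18
Step 2: prey: 21+6-11=16; pred: 18+3-7=14
Step 3: prey: 16+4-6=14; pred: 14+2-5=11
Step 4: prey: 14+4-4=14; pred: 11+1-4=8
Step 5: prey: 14+4-3=15; pred: 8+1-3=6
Step 6: prey: 15+4-2=17; pred: 6+0-2=4
Step 7: prey: 17+5-2=20; pred: 4+0-1=3
Step 8: prey: 20+6-1=25; pred: 3+0-1=2
Step 9: prey: 25+7-1=31; pred: 2+0-0=2
Step 10: prey: 31+9-1=39; pred: 2+0-0=2
Max prey = 39 at step 10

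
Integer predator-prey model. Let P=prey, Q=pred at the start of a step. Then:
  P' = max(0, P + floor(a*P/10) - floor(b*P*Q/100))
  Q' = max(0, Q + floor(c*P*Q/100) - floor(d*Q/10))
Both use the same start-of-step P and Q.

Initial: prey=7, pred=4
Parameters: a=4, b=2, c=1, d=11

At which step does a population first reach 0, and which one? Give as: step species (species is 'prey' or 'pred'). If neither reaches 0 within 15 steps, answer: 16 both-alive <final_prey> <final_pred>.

Answer: 1 pred

Derivation:
Step 1: prey: 7+2-0=9; pred: 4+0-4=0
First extinction: pred at step 1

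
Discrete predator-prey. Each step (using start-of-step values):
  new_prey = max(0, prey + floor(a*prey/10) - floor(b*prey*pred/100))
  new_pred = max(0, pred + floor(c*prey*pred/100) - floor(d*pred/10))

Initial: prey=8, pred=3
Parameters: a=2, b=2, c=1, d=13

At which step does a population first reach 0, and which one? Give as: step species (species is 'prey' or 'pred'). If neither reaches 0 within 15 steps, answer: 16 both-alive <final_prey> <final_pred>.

Step 1: prey: 8+1-0=9; pred: 3+0-3=0
First extinction: pred at step 1

Answer: 1 pred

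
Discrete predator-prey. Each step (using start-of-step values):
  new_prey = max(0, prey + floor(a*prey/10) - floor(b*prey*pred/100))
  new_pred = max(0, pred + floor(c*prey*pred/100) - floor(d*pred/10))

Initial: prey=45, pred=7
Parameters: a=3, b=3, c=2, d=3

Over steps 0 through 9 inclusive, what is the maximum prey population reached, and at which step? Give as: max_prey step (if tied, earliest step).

Step 1: prey: 45+13-9=49; pred: 7+6-2=11
Step 2: prey: 49+14-16=47; pred: 11+10-3=18
Step 3: prey: 47+14-25=36; pred: 18+16-5=29
Step 4: prey: 36+10-31=15; pred: 29+20-8=41
Step 5: prey: 15+4-18=1; pred: 41+12-12=41
Step 6: prey: 1+0-1=0; pred: 41+0-12=29
Step 7: prey: 0+0-0=0; pred: 29+0-8=21
Step 8: prey: 0+0-0=0; pred: 21+0-6=15
Step 9: prey: 0+0-0=0; pred: 15+0-4=11
Max prey = 49 at step 1

Answer: 49 1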